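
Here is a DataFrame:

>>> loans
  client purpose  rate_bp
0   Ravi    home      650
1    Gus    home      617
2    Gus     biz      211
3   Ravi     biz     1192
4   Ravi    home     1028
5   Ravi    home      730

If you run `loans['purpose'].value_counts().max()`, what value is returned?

4

value_counts of purpose:
purpose
home    4
biz     2
Name: count, dtype: int64
max of the resulting series → 4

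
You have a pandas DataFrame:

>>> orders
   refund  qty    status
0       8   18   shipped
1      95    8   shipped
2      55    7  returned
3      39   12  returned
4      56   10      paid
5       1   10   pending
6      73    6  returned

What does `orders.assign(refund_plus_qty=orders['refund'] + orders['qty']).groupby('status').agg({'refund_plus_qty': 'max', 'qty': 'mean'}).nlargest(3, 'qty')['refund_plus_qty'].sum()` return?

180

add column refund_plus_qty = orders['refund'] + orders['qty']:
   refund  qty    status  refund_plus_qty
0       8   18   shipped               26
1      95    8   shipped              103
2      55    7  returned               62
3      39   12  returned               51
4      56   10      paid               66
5       1   10   pending               11
6      73    6  returned               79
group by status: max(refund_plus_qty), mean(qty):
          refund_plus_qty        qty
status                              
paid                   66  10.000000
pending                11  10.000000
returned               79   8.333333
shipped               103  13.000000
take 3 rows with largest qty:
         refund_plus_qty   qty
status                        
shipped              103  13.0
paid                  66  10.0
pending               11  10.0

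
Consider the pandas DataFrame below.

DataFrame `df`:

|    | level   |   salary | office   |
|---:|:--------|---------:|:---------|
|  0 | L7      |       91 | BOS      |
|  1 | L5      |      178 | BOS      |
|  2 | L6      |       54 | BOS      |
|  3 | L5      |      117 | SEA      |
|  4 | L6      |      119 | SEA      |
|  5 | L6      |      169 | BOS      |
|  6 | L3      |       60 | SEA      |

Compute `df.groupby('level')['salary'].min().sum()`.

group by level, min of salary:
level
L3     60
L5    117
L6     54
L7     91
Name: salary, dtype: int64
sum of the resulting series → 322

322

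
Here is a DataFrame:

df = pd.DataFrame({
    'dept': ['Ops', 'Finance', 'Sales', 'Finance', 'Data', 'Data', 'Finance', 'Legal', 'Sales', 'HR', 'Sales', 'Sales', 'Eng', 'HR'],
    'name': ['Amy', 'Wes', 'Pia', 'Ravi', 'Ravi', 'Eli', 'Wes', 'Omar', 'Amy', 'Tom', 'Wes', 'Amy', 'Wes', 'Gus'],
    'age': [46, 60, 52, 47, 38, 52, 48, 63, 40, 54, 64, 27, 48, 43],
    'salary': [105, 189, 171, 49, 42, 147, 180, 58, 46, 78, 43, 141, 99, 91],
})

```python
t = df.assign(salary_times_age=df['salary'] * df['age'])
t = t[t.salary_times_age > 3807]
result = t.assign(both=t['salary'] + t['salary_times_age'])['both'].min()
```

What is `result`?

4004

add column salary_times_age = df['salary'] * df['age']:
       dept  name  age  salary  salary_times_age
0       Ops   Amy   46     105              4830
1   Finance   Wes   60     189             11340
2     Sales   Pia   52     171              8892
3   Finance  Ravi   47      49              2303
4      Data  Ravi   38      42              1596
5      Data   Eli   52     147              7644
6   Finance   Wes   48     180              8640
7     Legal  Omar   63      58              3654
8     Sales   Amy   40      46              1840
9        HR   Tom   54      78              4212
10    Sales   Wes   64      43              2752
11    Sales   Amy   27     141              3807
12      Eng   Wes   48      99              4752
13       HR   Gus   43      91              3913
filter rows where salary_times_age > 3807:
       dept name  age  salary  salary_times_age
0       Ops  Amy   46     105              4830
1   Finance  Wes   60     189             11340
2     Sales  Pia   52     171              8892
5      Data  Eli   52     147              7644
6   Finance  Wes   48     180              8640
9        HR  Tom   54      78              4212
12      Eng  Wes   48      99              4752
13       HR  Gus   43      91              3913
add column both = t['salary'] + t['salary_times_age']:
       dept name  age  salary  salary_times_age   both
0       Ops  Amy   46     105              4830   4935
1   Finance  Wes   60     189             11340  11529
2     Sales  Pia   52     171              8892   9063
5      Data  Eli   52     147              7644   7791
6   Finance  Wes   48     180              8640   8820
9        HR  Tom   54      78              4212   4290
12      Eng  Wes   48      99              4752   4851
13       HR  Gus   43      91              3913   4004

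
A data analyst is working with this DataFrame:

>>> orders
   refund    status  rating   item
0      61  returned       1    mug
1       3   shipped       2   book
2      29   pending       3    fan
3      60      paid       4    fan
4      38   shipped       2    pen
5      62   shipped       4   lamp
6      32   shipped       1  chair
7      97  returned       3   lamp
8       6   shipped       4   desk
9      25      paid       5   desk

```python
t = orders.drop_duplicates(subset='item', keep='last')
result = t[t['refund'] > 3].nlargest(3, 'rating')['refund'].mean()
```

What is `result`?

60.6666666667

drop duplicate item (keep=last):
   refund    status  rating   item
0      61  returned       1    mug
1       3   shipped       2   book
3      60      paid       4    fan
4      38   shipped       2    pen
6      32   shipped       1  chair
7      97  returned       3   lamp
9      25      paid       5   desk
filter rows where refund > 3:
   refund    status  rating   item
0      61  returned       1    mug
3      60      paid       4    fan
4      38   shipped       2    pen
6      32   shipped       1  chair
7      97  returned       3   lamp
9      25      paid       5   desk
take 3 rows with largest rating:
   refund    status  rating  item
9      25      paid       5  desk
3      60      paid       4   fan
7      97  returned       3  lamp
The mean of column 'refund' is 60.6666666667.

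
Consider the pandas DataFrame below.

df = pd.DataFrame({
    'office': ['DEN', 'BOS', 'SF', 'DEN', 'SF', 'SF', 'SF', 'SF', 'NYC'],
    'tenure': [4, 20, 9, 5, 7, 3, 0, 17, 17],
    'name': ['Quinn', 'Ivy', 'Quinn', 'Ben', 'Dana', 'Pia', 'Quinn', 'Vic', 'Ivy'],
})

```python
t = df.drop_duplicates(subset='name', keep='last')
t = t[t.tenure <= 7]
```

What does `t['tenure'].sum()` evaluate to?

drop duplicate name (keep=last):
  office  tenure   name
3    DEN       5    Ben
4     SF       7   Dana
5     SF       3    Pia
6     SF       0  Quinn
7     SF      17    Vic
8    NYC      17    Ivy
filter rows where tenure <= 7:
  office  tenure   name
3    DEN       5    Ben
4     SF       7   Dana
5     SF       3    Pia
6     SF       0  Quinn
Reading off the sum of column 'tenure', we get 15.

15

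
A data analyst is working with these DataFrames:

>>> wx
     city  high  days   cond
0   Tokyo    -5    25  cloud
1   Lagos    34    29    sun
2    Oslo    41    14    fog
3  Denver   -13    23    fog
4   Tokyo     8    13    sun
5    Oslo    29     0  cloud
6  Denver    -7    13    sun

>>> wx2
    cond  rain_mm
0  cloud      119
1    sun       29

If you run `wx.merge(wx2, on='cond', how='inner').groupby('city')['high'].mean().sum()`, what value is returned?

merge on 'cond' (how='inner') → 5 rows:
     city  high  days   cond  rain_mm
0   Tokyo    -5    25  cloud      119
1   Lagos    34    29    sun       29
2   Tokyo     8    13    sun       29
3    Oslo    29     0  cloud      119
4  Denver    -7    13    sun       29
group by city, mean of high:
city
Denver    -7.0
Lagos     34.0
Oslo      29.0
Tokyo      1.5
Name: high, dtype: float64

57.5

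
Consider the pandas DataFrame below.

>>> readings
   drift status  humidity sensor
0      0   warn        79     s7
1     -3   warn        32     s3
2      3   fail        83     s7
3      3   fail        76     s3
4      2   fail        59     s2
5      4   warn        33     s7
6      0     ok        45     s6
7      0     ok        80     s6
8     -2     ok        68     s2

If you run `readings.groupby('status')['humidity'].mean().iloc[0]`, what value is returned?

group by status, mean of humidity:
status
fail    72.666667
ok      64.333333
warn    48.000000
Name: humidity, dtype: float64
Then the value at position 0: 72.6666666667

72.6666666667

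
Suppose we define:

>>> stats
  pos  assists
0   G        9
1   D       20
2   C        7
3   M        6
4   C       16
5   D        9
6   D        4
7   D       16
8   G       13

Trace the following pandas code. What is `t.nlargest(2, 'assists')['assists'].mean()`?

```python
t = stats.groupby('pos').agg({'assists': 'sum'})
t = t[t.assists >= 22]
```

36.0

group by pos, sum of assists:
     assists
pos         
C         23
D         49
G         22
M          6
filter rows where assists >= 22:
     assists
pos         
C         23
D         49
G         22
take 2 rows with largest assists:
     assists
pos         
D         49
C         23
mean of column 'assists' → 36.0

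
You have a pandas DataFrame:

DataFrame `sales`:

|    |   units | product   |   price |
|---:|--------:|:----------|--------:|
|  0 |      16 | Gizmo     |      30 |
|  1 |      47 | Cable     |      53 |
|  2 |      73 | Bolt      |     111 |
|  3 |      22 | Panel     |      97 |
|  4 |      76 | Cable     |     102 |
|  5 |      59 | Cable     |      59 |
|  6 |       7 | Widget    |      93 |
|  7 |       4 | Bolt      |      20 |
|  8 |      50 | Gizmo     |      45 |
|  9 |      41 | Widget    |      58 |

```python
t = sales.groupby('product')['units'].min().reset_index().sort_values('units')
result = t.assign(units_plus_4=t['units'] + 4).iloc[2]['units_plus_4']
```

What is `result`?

20

group by product, min of units:
product
Bolt       4
Cable     47
Gizmo     16
Panel     22
Widget     7
Name: units, dtype: int64
reset_index():
  product  units
0    Bolt      4
1   Cable     47
2   Gizmo     16
3   Panel     22
4  Widget      7
sort by units:
  product  units
0    Bolt      4
4  Widget      7
2   Gizmo     16
3   Panel     22
1   Cable     47
add column units_plus_4 = t['units'] + 4:
  product  units  units_plus_4
0    Bolt      4             8
4  Widget      7            11
2   Gizmo     16            20
3   Panel     22            26
1   Cable     47            51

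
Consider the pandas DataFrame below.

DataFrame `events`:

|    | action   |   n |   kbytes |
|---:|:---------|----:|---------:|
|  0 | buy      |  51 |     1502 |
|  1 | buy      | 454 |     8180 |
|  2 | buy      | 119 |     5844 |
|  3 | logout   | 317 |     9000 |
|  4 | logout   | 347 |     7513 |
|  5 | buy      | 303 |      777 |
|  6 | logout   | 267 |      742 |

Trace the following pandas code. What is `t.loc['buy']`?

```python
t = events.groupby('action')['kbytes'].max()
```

group by action, max of kbytes:
action
buy       8180
logout    9000
Name: kbytes, dtype: int64

8180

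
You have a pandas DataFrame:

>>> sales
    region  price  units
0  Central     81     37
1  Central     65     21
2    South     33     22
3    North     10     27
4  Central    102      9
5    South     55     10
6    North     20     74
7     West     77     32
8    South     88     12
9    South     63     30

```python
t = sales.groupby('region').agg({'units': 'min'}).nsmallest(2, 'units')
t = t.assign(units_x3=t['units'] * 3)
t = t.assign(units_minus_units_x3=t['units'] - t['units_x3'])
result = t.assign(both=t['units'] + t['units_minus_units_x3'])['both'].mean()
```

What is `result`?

-9.5

group by region, min of units:
         units
region        
Central      9
North       27
South       10
West        32
take 2 rows with smallest units:
         units
region        
Central      9
South       10
add column units_x3 = t['units'] * 3:
         units  units_x3
region                  
Central      9        27
South       10        30
add column units_minus_units_x3 = t['units'] - t['units_x3']:
         units  units_x3  units_minus_units_x3
region                                        
Central      9        27                   -18
South       10        30                   -20
add column both = t['units'] + t['units_minus_units_x3']:
         units  units_x3  units_minus_units_x3  both
region                                              
Central      9        27                   -18    -9
South       10        30                   -20   -10
So mean() = -9.5.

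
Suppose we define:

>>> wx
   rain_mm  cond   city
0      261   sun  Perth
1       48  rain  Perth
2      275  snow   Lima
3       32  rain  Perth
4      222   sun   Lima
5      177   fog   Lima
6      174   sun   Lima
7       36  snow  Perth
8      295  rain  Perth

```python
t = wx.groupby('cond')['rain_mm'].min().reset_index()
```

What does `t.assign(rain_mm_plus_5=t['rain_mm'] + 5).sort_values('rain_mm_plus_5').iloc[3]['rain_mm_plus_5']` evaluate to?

182

group by cond, min of rain_mm:
cond
fog     177
rain     32
snow     36
sun     174
Name: rain_mm, dtype: int64
reset_index():
   cond  rain_mm
0   fog      177
1  rain       32
2  snow       36
3   sun      174
add column rain_mm_plus_5 = t['rain_mm'] + 5:
   cond  rain_mm  rain_mm_plus_5
0   fog      177             182
1  rain       32              37
2  snow       36              41
3   sun      174             179
sort by rain_mm_plus_5:
   cond  rain_mm  rain_mm_plus_5
1  rain       32              37
2  snow       36              41
3   sun      174             179
0   fog      177             182
So iloc[3]['rain_mm_plus_5'] = 182.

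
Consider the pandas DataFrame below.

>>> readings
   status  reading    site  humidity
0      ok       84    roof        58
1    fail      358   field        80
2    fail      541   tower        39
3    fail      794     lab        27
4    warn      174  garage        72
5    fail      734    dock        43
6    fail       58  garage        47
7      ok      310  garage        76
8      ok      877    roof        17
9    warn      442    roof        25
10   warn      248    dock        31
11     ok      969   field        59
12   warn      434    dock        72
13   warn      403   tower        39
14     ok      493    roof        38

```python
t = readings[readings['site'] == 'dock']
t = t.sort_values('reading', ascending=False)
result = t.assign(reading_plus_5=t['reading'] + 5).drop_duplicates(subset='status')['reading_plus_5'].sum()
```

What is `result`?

1178

filter rows where site == 'dock':
   status  reading  site  humidity
5    fail      734  dock        43
10   warn      248  dock        31
12   warn      434  dock        72
sort by reading descending:
   status  reading  site  humidity
5    fail      734  dock        43
12   warn      434  dock        72
10   warn      248  dock        31
add column reading_plus_5 = t['reading'] + 5:
   status  reading  site  humidity  reading_plus_5
5    fail      734  dock        43             739
12   warn      434  dock        72             439
10   warn      248  dock        31             253
drop duplicate status (keep=first):
   status  reading  site  humidity  reading_plus_5
5    fail      734  dock        43             739
12   warn      434  dock        72             439
Hence 1178.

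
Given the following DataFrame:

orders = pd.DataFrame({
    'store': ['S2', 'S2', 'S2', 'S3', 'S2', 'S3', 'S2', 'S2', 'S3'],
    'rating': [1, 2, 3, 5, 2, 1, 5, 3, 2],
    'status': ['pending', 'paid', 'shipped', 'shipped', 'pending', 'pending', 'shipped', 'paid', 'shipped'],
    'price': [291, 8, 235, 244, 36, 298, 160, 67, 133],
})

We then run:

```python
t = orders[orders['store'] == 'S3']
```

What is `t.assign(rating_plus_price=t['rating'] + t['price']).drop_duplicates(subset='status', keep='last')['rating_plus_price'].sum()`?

434

filter rows where store == 'S3':
  store  rating   status  price
3    S3       5  shipped    244
5    S3       1  pending    298
8    S3       2  shipped    133
add column rating_plus_price = t['rating'] + t['price']:
  store  rating   status  price  rating_plus_price
3    S3       5  shipped    244                249
5    S3       1  pending    298                299
8    S3       2  shipped    133                135
drop duplicate status (keep=last):
  store  rating   status  price  rating_plus_price
5    S3       1  pending    298                299
8    S3       2  shipped    133                135
sum of column 'rating_plus_price' → 434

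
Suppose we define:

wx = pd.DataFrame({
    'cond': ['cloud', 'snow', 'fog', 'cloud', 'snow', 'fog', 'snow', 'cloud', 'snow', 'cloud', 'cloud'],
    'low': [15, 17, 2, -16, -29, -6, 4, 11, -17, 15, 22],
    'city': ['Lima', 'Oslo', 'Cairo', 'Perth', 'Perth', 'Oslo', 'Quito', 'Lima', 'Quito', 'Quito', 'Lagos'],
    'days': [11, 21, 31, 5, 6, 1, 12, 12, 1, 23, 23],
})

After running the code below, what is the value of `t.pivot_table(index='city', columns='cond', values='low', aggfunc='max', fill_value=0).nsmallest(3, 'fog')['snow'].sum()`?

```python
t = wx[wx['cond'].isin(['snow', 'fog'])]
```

filter rows where cond in ['snow', 'fog']:
   cond  low   city  days
1  snow   17   Oslo    21
2   fog    2  Cairo    31
4  snow  -29  Perth     6
5   fog   -6   Oslo     1
6  snow    4  Quito    12
8  snow  -17  Quito     1
pivot: rows=city, cols=cond, max(low):
cond   fog  snow
city            
Cairo    2     0
Oslo    -6    17
Perth    0   -29
Quito    0     4
take 3 rows with smallest fog:
cond   fog  snow
city            
Oslo    -6    17
Perth    0   -29
Quito    0     4
Hence -8.

-8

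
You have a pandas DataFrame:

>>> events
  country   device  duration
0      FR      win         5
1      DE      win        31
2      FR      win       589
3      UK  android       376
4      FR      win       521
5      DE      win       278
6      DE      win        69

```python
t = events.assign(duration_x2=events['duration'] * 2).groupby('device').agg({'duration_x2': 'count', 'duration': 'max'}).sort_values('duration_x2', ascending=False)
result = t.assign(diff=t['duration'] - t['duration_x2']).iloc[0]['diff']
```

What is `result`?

add column duration_x2 = events['duration'] * 2:
  country   device  duration  duration_x2
0      FR      win         5           10
1      DE      win        31           62
2      FR      win       589         1178
3      UK  android       376          752
4      FR      win       521         1042
5      DE      win       278          556
6      DE      win        69          138
group by device: count(duration_x2), max(duration):
         duration_x2  duration
device                        
android            1       376
win                6       589
sort by duration_x2 descending:
         duration_x2  duration
device                        
win                6       589
android            1       376
add column diff = t['duration'] - t['duration_x2']:
         duration_x2  duration  diff
device                              
win                6       589   583
android            1       376   375
Then the value at position 0, column 'diff': 583

583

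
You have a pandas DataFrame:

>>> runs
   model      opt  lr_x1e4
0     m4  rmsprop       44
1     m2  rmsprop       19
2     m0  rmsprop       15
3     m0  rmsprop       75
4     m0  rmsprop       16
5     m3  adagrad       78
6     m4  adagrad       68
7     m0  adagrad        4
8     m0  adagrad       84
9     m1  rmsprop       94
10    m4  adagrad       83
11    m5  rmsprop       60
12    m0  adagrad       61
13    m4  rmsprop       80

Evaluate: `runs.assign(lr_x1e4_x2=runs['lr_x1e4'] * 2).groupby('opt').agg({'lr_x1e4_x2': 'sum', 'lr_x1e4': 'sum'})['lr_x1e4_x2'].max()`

806

add column lr_x1e4_x2 = runs['lr_x1e4'] * 2:
   model      opt  lr_x1e4  lr_x1e4_x2
0     m4  rmsprop       44          88
1     m2  rmsprop       19          38
2     m0  rmsprop       15          30
3     m0  rmsprop       75         150
4     m0  rmsprop       16          32
5     m3  adagrad       78         156
6     m4  adagrad       68         136
7     m0  adagrad        4           8
8     m0  adagrad       84         168
9     m1  rmsprop       94         188
10    m4  adagrad       83         166
11    m5  rmsprop       60         120
12    m0  adagrad       61         122
13    m4  rmsprop       80         160
group by opt: sum(lr_x1e4_x2), sum(lr_x1e4):
         lr_x1e4_x2  lr_x1e4
opt                         
adagrad         756      378
rmsprop         806      403
The max of column 'lr_x1e4_x2' is 806.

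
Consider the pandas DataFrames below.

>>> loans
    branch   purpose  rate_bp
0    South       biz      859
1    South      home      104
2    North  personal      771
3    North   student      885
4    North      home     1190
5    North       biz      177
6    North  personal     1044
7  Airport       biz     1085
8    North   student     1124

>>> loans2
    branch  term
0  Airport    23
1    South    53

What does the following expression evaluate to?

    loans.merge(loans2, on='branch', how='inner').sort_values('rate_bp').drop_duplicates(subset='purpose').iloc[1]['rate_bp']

merge on 'branch' (how='inner') → 3 rows:
    branch purpose  rate_bp  term
0    South     biz      859    53
1    South    home      104    53
2  Airport     biz     1085    23
sort by rate_bp:
    branch purpose  rate_bp  term
1    South    home      104    53
0    South     biz      859    53
2  Airport     biz     1085    23
drop duplicate purpose (keep=first):
  branch purpose  rate_bp  term
1  South    home      104    53
0  South     biz      859    53
Finally, value at position 1, column 'rate_bp' = 859.

859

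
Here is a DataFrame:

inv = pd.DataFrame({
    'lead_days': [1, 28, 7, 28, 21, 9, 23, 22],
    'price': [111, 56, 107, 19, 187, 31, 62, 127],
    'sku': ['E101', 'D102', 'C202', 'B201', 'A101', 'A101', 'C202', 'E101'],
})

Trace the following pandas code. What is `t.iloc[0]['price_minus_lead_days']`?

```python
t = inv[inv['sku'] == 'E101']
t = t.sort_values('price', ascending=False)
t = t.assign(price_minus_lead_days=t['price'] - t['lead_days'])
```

filter rows where sku == 'E101':
   lead_days  price   sku
0          1    111  E101
7         22    127  E101
sort by price descending:
   lead_days  price   sku
7         22    127  E101
0          1    111  E101
add column price_minus_lead_days = t['price'] - t['lead_days']:
   lead_days  price   sku  price_minus_lead_days
7         22    127  E101                    105
0          1    111  E101                    110

105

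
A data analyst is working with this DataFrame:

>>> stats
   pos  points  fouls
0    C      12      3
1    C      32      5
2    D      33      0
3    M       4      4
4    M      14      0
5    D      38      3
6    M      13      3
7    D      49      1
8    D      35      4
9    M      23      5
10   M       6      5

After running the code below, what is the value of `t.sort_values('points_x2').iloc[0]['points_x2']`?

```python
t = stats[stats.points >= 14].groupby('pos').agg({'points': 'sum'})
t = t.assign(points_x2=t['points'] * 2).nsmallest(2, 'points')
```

64

filter rows where points >= 14:
  pos  points  fouls
1   C      32      5
2   D      33      0
4   M      14      0
5   D      38      3
7   D      49      1
8   D      35      4
9   M      23      5
group by pos, sum of points:
     points
pos        
C        32
D       155
M        37
add column points_x2 = t['points'] * 2:
     points  points_x2
pos                   
C        32         64
D       155        310
M        37         74
take 2 rows with smallest points:
     points  points_x2
pos                   
C        32         64
M        37         74
sort by points_x2:
     points  points_x2
pos                   
C        32         64
M        37         74
Finally, value at position 0, column 'points_x2' = 64.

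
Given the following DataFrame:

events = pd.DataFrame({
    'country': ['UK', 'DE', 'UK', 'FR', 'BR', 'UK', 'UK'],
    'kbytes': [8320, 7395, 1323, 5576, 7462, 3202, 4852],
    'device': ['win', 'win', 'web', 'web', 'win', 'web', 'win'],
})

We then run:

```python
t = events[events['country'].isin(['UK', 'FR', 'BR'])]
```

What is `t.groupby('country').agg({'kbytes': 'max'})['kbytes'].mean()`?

7119.33333333

filter rows where country in ['UK', 'FR', 'BR']:
  country  kbytes device
0      UK    8320    win
2      UK    1323    web
3      FR    5576    web
4      BR    7462    win
5      UK    3202    web
6      UK    4852    win
group by country, max of kbytes:
         kbytes
country        
BR         7462
FR         5576
UK         8320
Finally, mean of column 'kbytes' = 7119.33333333.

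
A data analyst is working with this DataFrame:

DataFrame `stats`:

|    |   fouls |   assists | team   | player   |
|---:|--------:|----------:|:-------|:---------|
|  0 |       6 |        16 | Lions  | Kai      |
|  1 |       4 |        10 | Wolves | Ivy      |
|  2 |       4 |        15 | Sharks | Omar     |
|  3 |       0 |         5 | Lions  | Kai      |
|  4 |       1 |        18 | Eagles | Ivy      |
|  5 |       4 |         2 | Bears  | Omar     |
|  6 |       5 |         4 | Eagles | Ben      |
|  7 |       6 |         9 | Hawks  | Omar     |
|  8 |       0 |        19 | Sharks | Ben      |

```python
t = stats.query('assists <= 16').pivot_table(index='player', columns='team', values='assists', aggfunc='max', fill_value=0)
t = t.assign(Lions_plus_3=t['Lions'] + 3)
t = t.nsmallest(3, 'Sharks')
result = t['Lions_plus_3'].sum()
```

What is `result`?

25

filter rows where assists <= 16:
   fouls  assists    team player
0      6       16   Lions    Kai
1      4       10  Wolves    Ivy
2      4       15  Sharks   Omar
3      0        5   Lions    Kai
5      4        2   Bears   Omar
6      5        4  Eagles    Ben
7      6        9   Hawks   Omar
pivot: rows=player, cols=team, max(assists):
team    Bears  Eagles  Hawks  Lions  Sharks  Wolves
player                                             
Ben         0       4      0      0       0       0
Ivy         0       0      0      0       0      10
Kai         0       0      0     16       0       0
Omar        2       0      9      0      15       0
add column Lions_plus_3 = t['Lions'] + 3:
team    Bears  Eagles  Hawks  Lions  Sharks  Wolves  Lions_plus_3
player                                                           
Ben         0       4      0      0       0       0             3
Ivy         0       0      0      0       0      10             3
Kai         0       0      0     16       0       0            19
Omar        2       0      9      0      15       0             3
take 3 rows with smallest Sharks:
team    Bears  Eagles  Hawks  Lions  Sharks  Wolves  Lions_plus_3
player                                                           
Ben         0       4      0      0       0       0             3
Ivy         0       0      0      0       0      10             3
Kai         0       0      0     16       0       0            19
Hence 25.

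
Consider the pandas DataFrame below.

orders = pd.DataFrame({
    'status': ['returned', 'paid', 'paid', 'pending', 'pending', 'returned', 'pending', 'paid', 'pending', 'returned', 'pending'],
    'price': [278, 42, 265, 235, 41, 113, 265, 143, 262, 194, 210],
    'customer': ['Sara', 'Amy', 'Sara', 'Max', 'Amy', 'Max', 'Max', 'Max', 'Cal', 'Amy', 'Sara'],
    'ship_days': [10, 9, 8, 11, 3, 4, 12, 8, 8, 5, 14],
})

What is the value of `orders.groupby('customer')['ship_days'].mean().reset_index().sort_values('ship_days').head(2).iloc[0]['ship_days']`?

group by customer, mean of ship_days:
customer
Amy      5.666667
Cal      8.000000
Max      8.750000
Sara    10.666667
Name: ship_days, dtype: float64
reset_index():
  customer  ship_days
0      Amy   5.666667
1      Cal   8.000000
2      Max   8.750000
3     Sara  10.666667
sort by ship_days:
  customer  ship_days
0      Amy   5.666667
1      Cal   8.000000
2      Max   8.750000
3     Sara  10.666667
take first 2 rows:
  customer  ship_days
0      Amy   5.666667
1      Cal   8.000000

5.66666666667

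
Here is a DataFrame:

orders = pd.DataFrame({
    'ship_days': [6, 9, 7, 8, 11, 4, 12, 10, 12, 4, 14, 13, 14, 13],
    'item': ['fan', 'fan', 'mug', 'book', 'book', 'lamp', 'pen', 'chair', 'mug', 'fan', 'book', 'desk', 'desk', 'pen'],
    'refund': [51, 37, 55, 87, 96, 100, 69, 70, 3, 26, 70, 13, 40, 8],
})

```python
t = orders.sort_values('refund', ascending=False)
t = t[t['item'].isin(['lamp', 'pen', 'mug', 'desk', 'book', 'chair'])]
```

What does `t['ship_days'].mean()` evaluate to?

10.7272727273

sort by refund descending:
    ship_days   item  refund
5           4   lamp     100
4          11   book      96
3           8   book      87
7          10  chair      70
10         14   book      70
6          12    pen      69
2           7    mug      55
0           6    fan      51
12         14   desk      40
1           9    fan      37
9           4    fan      26
11         13   desk      13
13         13    pen       8
8          12    mug       3
filter rows where item in ['lamp', 'pen', 'mug', 'desk', 'book', 'chair']:
    ship_days   item  refund
5           4   lamp     100
4          11   book      96
3           8   book      87
7          10  chair      70
10         14   book      70
6          12    pen      69
2           7    mug      55
12         14   desk      40
11         13   desk      13
13         13    pen       8
8          12    mug       3
Hence 10.7272727273.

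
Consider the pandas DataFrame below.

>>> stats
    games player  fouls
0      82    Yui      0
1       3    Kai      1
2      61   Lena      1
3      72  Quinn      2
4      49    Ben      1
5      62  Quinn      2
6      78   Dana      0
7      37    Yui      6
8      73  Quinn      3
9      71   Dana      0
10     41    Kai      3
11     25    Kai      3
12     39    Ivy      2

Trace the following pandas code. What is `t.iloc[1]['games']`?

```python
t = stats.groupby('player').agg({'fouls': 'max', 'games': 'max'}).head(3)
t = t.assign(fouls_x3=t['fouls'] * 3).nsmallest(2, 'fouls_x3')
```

49

group by player: max(fouls), max(games):
        fouls  games
player              
Ben         1     49
Dana        0     78
Ivy         2     39
Kai         3     41
Lena        1     61
Quinn       3     73
Yui         6     82
take first 3 rows:
        fouls  games
player              
Ben         1     49
Dana        0     78
Ivy         2     39
add column fouls_x3 = t['fouls'] * 3:
        fouls  games  fouls_x3
player                        
Ben         1     49         3
Dana        0     78         0
Ivy         2     39         6
take 2 rows with smallest fouls_x3:
        fouls  games  fouls_x3
player                        
Dana        0     78         0
Ben         1     49         3
Hence 49.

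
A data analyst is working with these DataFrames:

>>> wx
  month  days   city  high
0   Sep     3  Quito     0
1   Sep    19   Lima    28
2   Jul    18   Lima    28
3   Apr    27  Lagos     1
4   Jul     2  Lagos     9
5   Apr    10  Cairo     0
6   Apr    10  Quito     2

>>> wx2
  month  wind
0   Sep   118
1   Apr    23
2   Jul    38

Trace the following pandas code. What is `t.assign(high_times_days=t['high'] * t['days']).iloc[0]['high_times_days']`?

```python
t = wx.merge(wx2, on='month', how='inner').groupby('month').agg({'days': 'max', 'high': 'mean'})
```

merge on 'month' (how='inner') → 7 rows:
  month  days   city  high  wind
0   Sep     3  Quito     0   118
1   Sep    19   Lima    28   118
2   Jul    18   Lima    28    38
3   Apr    27  Lagos     1    23
4   Jul     2  Lagos     9    38
5   Apr    10  Cairo     0    23
6   Apr    10  Quito     2    23
group by month: max(days), mean(high):
       days  high
month            
Apr      27   1.0
Jul      18  18.5
Sep      19  14.0
add column high_times_days = t['high'] * t['days']:
       days  high  high_times_days
month                             
Apr      27   1.0             27.0
Jul      18  18.5            333.0
Sep      19  14.0            266.0

27.0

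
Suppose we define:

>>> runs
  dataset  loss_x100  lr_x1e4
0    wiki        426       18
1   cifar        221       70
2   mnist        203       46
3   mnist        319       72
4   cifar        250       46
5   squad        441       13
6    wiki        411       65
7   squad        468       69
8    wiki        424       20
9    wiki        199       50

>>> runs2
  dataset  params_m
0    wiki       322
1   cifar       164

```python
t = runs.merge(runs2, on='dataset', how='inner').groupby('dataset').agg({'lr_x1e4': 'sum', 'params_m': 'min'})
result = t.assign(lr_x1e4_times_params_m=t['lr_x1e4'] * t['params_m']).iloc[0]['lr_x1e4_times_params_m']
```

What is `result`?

merge on 'dataset' (how='inner') → 6 rows:
  dataset  loss_x100  lr_x1e4  params_m
0    wiki        426       18       322
1   cifar        221       70       164
2   cifar        250       46       164
3    wiki        411       65       322
4    wiki        424       20       322
5    wiki        199       50       322
group by dataset: sum(lr_x1e4), min(params_m):
         lr_x1e4  params_m
dataset                   
cifar        116       164
wiki         153       322
add column lr_x1e4_times_params_m = t['lr_x1e4'] * t['params_m']:
         lr_x1e4  params_m  lr_x1e4_times_params_m
dataset                                           
cifar        116       164                   19024
wiki         153       322                   49266
So iloc[0]['lr_x1e4_times_params_m'] = 19024.

19024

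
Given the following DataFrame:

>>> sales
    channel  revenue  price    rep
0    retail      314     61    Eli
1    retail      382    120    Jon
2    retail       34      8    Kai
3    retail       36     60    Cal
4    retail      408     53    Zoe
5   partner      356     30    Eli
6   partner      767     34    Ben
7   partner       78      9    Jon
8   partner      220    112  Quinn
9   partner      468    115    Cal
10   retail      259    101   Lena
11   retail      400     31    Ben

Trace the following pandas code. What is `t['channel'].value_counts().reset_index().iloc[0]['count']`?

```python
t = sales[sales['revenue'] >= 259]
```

5

filter rows where revenue >= 259:
    channel  revenue  price   rep
0    retail      314     61   Eli
1    retail      382    120   Jon
4    retail      408     53   Zoe
5   partner      356     30   Eli
6   partner      767     34   Ben
9   partner      468    115   Cal
10   retail      259    101  Lena
11   retail      400     31   Ben
value_counts of channel:
channel
retail     5
partner    3
Name: count, dtype: int64
reset_index():
   channel  count
0   retail      5
1  partner      3
The value at position 0, column 'count' is 5.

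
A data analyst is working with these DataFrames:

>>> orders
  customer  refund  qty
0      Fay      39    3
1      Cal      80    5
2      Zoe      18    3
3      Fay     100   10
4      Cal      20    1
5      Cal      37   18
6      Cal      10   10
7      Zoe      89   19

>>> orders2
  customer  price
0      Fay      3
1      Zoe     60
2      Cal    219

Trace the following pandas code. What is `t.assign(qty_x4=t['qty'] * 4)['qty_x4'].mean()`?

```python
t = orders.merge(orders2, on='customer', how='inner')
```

34.5

merge on 'customer' (how='inner') → 8 rows:
  customer  refund  qty  price
0      Fay      39    3      3
1      Cal      80    5    219
2      Zoe      18    3     60
3      Fay     100   10      3
4      Cal      20    1    219
5      Cal      37   18    219
6      Cal      10   10    219
7      Zoe      89   19     60
add column qty_x4 = t['qty'] * 4:
  customer  refund  qty  price  qty_x4
0      Fay      39    3      3      12
1      Cal      80    5    219      20
2      Zoe      18    3     60      12
3      Fay     100   10      3      40
4      Cal      20    1    219       4
5      Cal      37   18    219      72
6      Cal      10   10    219      40
7      Zoe      89   19     60      76
mean of column 'qty_x4' → 34.5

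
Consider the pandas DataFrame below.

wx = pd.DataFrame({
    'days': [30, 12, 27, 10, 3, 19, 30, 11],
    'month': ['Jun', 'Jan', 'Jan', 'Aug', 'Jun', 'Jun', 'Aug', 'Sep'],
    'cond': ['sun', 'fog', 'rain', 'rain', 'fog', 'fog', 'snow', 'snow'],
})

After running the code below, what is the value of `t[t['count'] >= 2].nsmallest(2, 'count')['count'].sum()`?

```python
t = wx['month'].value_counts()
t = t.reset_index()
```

4

value_counts of month:
month
Jun    3
Jan    2
Aug    2
Sep    1
Name: count, dtype: int64
reset_index():
  month  count
0   Jun      3
1   Jan      2
2   Aug      2
3   Sep      1
filter rows where count >= 2:
  month  count
0   Jun      3
1   Jan      2
2   Aug      2
take 2 rows with smallest count:
  month  count
1   Jan      2
2   Aug      2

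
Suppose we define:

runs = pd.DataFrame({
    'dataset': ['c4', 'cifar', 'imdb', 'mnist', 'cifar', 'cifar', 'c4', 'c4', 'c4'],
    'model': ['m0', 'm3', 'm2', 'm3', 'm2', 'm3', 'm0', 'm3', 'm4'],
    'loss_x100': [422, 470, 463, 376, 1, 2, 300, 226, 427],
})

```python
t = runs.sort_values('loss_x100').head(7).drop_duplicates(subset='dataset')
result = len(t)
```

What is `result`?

sort by loss_x100:
  dataset model  loss_x100
4   cifar    m2          1
5   cifar    m3          2
7      c4    m3        226
6      c4    m0        300
3   mnist    m3        376
0      c4    m0        422
8      c4    m4        427
2    imdb    m2        463
1   cifar    m3        470
take first 7 rows:
  dataset model  loss_x100
4   cifar    m2          1
5   cifar    m3          2
7      c4    m3        226
6      c4    m0        300
3   mnist    m3        376
0      c4    m0        422
8      c4    m4        427
drop duplicate dataset (keep=first):
  dataset model  loss_x100
4   cifar    m2          1
7      c4    m3        226
3   mnist    m3        376
So result = 3.

3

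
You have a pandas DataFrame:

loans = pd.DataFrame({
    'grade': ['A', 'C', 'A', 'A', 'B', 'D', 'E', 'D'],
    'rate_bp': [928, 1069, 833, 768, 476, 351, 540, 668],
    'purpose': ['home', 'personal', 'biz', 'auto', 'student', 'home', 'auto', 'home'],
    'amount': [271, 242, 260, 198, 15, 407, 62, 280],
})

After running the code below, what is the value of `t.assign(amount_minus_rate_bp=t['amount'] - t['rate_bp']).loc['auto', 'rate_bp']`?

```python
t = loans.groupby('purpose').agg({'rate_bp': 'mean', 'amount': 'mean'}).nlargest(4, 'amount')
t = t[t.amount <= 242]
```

654.0

group by purpose: mean(rate_bp), mean(amount):
          rate_bp      amount
purpose                      
auto        654.0  130.000000
biz         833.0  260.000000
home        649.0  319.333333
personal   1069.0  242.000000
student     476.0   15.000000
take 4 rows with largest amount:
          rate_bp      amount
purpose                      
home        649.0  319.333333
biz         833.0  260.000000
personal   1069.0  242.000000
auto        654.0  130.000000
filter rows where amount <= 242:
          rate_bp  amount
purpose                  
personal   1069.0   242.0
auto        654.0   130.0
add column amount_minus_rate_bp = t['amount'] - t['rate_bp']:
          rate_bp  amount  amount_minus_rate_bp
purpose                                        
personal   1069.0   242.0                -827.0
auto        654.0   130.0                -524.0
Hence 654.0.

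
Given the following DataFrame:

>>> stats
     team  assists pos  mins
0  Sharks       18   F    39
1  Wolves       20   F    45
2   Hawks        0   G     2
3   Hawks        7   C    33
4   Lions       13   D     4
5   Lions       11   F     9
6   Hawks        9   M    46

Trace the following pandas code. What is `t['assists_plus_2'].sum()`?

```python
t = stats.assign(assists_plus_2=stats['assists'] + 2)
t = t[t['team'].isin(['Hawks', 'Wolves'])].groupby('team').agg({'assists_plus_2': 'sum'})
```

add column assists_plus_2 = stats['assists'] + 2:
     team  assists pos  mins  assists_plus_2
0  Sharks       18   F    39              20
1  Wolves       20   F    45              22
2   Hawks        0   G     2               2
3   Hawks        7   C    33               9
4   Lions       13   D     4              15
5   Lions       11   F     9              13
6   Hawks        9   M    46              11
filter rows where team in ['Hawks', 'Wolves']:
     team  assists pos  mins  assists_plus_2
1  Wolves       20   F    45              22
2   Hawks        0   G     2               2
3   Hawks        7   C    33               9
6   Hawks        9   M    46              11
group by team, sum of assists_plus_2:
        assists_plus_2
team                  
Hawks               22
Wolves              22

44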